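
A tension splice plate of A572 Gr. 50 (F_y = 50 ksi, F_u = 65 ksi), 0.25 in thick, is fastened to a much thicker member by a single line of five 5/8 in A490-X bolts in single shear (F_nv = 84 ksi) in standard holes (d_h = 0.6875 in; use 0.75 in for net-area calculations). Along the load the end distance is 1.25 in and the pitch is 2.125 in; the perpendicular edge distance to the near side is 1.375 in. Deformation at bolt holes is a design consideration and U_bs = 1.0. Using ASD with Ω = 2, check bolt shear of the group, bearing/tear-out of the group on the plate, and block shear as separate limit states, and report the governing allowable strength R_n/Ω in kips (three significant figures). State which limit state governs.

39.2 kips (block shear governs)

Bolt shear: A_b = π·0.625²/4 = 0.3068 in²; R_n = 84 × 0.3068 × 5 × 1 = 128.9 kips → 128.9 / 2 = 64.4 kips.
Bearing: edge l_c = 0.9062, r_n = 17.67 kips; interior l_c = 1.438, r_n = 24.38 kips; R_n = 17.67 + 4·24.38 = 115.2 kips → 57.6 kips.
Block shear: A_gv = 2.438, A_nv = 1.594, A_nt = 0.25 in²; R_n = min(0.6F_uA_nv, 0.6F_yA_gv) + U_bs·F_u·A_nt = 78.41 kips → 39.2 kips.
Block shear governs: 39.2 kips.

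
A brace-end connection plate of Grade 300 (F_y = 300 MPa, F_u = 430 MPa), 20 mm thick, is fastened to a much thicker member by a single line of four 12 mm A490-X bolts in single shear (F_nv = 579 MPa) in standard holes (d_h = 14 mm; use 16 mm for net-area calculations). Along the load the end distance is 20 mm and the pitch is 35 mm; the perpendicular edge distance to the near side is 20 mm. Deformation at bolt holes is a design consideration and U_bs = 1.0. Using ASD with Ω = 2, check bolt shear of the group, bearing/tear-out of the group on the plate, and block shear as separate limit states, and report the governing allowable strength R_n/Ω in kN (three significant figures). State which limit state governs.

Bolt shear: A_b = π·12²/4 = 113.1 mm²; R_n = 579 × 113.1 × 4 × 1 / 1000 = 261.9 kN → 261.9 / 2 = 131 kN.
Bearing: edge l_c = 13, r_n = 134.2 kN; interior l_c = 21, r_n = 216.7 kN; R_n = 134.2 + 3·216.7 = 784.3 kN → 392 kN.
Block shear: A_gv = 2500, A_nv = 1380, A_nt = 240 mm²; R_n = min(0.6F_uA_nv, 0.6F_yA_gv) + U_bs·F_u·A_nt = 459.2 kN → 230 kN.
Bolt shear governs: 131 kN.

131 kN (bolt shear governs)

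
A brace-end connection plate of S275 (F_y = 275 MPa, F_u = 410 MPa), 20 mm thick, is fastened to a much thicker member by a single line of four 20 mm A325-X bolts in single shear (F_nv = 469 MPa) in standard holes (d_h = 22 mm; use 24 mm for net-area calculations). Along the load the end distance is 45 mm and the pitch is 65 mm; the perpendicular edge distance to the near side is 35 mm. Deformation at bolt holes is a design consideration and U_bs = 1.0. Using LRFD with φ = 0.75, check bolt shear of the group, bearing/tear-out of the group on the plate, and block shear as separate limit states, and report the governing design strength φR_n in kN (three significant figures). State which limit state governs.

442 kN (bolt shear governs)

Bolt shear: A_b = π·20²/4 = 314.2 mm²; R_n = 469 × 314.2 × 4 × 1 / 1000 = 589.4 kN → 0.75 × 589.4 = 442 kN.
Bearing: edge l_c = 34, r_n = 334.6 kN; interior l_c = 43, r_n = 393.6 kN; R_n = 334.6 + 3·393.6 = 1515 kN → 1140 kN.
Block shear: A_gv = 4800, A_nv = 3120, A_nt = 460 mm²; R_n = min(0.6F_uA_nv, 0.6F_yA_gv) + U_bs·F_u·A_nt = 956.1 kN → 717 kN.
Bolt shear governs: 442 kN.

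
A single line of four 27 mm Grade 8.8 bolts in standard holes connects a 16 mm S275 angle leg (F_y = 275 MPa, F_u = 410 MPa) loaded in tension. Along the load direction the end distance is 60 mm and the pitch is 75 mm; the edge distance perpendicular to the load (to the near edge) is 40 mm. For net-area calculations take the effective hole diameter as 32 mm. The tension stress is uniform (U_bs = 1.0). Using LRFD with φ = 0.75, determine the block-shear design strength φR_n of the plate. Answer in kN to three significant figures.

629 kN

Shear plane L_v = 60 + 3·75 = 285 mm; A_gv = 285 × 16 = 4560 mm².
A_nv = (285 − 3.5·32) × 16 = 2768 mm².
A_nt = (40 − 0.5·32) × 16 = 384 mm².
0.6 F_u A_nv = 680.9 kN; 0.6 F_y A_gv = 752.4 kN → shear rupture governs the shear term.
R_n = 680.9 + 1.0 × 410 × 384 / 1000 = 838.4 kN.
Design strength φR_n = 0.75 × 838.4 = 629 kN.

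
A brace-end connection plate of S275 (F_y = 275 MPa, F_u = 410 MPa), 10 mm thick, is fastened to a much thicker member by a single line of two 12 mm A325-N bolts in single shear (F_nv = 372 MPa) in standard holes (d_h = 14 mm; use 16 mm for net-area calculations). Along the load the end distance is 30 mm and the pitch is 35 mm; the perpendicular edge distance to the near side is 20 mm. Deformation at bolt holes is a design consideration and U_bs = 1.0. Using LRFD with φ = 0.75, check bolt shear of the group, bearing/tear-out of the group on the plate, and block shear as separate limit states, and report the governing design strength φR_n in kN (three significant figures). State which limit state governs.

63.1 kN (bolt shear governs)

Bolt shear: A_b = π·12²/4 = 113.1 mm²; R_n = 372 × 113.1 × 2 × 1 / 1000 = 84.14 kN → 0.75 × 84.14 = 63.1 kN.
Bearing: edge l_c = 23, r_n = 113.2 kN; interior l_c = 21, r_n = 103.3 kN; R_n = 113.2 + 1·103.3 = 216.5 kN → 162 kN.
Block shear: A_gv = 650, A_nv = 410, A_nt = 120 mm²; R_n = min(0.6F_uA_nv, 0.6F_yA_gv) + U_bs·F_u·A_nt = 150.1 kN → 113 kN.
Bolt shear governs: 63.1 kN.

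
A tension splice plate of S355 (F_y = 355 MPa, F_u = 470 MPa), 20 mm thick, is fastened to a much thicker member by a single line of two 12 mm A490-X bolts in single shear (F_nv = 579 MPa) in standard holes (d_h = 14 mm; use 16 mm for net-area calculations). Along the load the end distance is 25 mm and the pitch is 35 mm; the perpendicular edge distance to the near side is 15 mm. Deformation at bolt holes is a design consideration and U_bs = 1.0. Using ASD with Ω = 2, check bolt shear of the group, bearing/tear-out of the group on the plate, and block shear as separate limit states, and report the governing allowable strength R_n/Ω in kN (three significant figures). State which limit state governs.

65.5 kN (bolt shear governs)

Bolt shear: A_b = π·12²/4 = 113.1 mm²; R_n = 579 × 113.1 × 2 × 1 / 1000 = 131 kN → 131 / 2 = 65.5 kN.
Bearing: edge l_c = 18, r_n = 203 kN; interior l_c = 21, r_n = 236.9 kN; R_n = 203 + 1·236.9 = 439.9 kN → 220 kN.
Block shear: A_gv = 1200, A_nv = 720, A_nt = 140 mm²; R_n = min(0.6F_uA_nv, 0.6F_yA_gv) + U_bs·F_u·A_nt = 268.8 kN → 134 kN.
Bolt shear governs: 65.5 kN.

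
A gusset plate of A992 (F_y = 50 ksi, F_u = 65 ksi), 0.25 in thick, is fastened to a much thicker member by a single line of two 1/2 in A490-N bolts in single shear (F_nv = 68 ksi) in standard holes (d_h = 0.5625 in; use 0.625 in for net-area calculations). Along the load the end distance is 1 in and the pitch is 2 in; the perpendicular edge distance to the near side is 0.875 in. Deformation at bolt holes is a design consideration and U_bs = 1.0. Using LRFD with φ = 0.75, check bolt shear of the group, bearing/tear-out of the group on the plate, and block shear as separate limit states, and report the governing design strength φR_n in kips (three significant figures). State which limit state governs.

20 kips (bolt shear governs)

Bolt shear: A_b = π·0.5²/4 = 0.1963 in²; R_n = 68 × 0.1963 × 2 × 1 = 26.7 kips → 0.75 × 26.7 = 20 kips.
Bearing: edge l_c = 0.7188, r_n = 14.02 kips; interior l_c = 1.438, r_n = 19.5 kips; R_n = 14.02 + 1·19.5 = 33.52 kips → 25.1 kips.
Block shear: A_gv = 0.75, A_nv = 0.5156, A_nt = 0.1406 in²; R_n = min(0.6F_uA_nv, 0.6F_yA_gv) + U_bs·F_u·A_nt = 29.25 kips → 21.9 kips.
Bolt shear governs: 20 kips.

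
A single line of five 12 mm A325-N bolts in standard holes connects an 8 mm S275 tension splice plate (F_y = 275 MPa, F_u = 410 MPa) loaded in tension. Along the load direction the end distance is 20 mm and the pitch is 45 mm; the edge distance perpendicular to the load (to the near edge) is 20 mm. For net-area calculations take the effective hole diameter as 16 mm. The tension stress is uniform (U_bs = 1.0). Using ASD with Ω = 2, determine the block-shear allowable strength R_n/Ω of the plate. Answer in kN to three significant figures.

Shear plane L_v = 20 + 4·45 = 200 mm; A_gv = 200 × 8 = 1600 mm².
A_nv = (200 − 4.5·16) × 8 = 1024 mm².
A_nt = (20 − 0.5·16) × 8 = 96 mm².
0.6 F_u A_nv = 251.9 kN; 0.6 F_y A_gv = 264 kN → shear rupture governs the shear term.
R_n = 251.9 + 1.0 × 410 × 96 / 1000 = 291.3 kN.
Allowable strength R_n/Ω = 291.3 / 2 = 146 kN.

146 kN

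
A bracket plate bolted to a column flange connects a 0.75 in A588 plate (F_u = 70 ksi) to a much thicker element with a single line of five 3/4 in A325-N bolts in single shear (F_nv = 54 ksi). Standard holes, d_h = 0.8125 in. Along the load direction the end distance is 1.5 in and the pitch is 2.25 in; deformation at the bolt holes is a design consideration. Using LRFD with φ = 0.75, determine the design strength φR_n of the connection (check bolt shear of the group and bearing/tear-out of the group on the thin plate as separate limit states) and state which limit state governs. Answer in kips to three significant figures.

Bolt shear: A_b = π·0.75²/4 = 0.4418 in²; R_n = 54 × 0.4418 × 5 × 1 = 119.3 kips → 0.75 × 119.3 = 89.5 kips.
Bearing (1.2 l_c t F_u ≤ 2.4 d t F_u): upper limit = 2.4·0.75·0.75·70 = 94.5 kips.
  Edge l_c = 1.5 − 0.8125/2 = 1.094 → r_n = 68.91 kips; interior l_c = 2.25 − 0.8125 = 1.438 → r_n = 90.56 kips.
  R_n,bearing = 1·68.91 + 4·90.56 = 431.2 kips → 0.75 × 431.2 = 323 kips.
Bolt shear governs: 89.5 kips.

89.5 kips (bolt shear governs)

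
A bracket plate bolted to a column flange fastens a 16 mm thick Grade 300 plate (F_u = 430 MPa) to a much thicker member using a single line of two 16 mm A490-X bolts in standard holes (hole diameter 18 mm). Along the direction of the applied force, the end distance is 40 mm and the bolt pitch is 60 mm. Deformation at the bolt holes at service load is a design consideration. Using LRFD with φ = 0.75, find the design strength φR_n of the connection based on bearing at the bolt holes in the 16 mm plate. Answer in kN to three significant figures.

Per bolt r_n = 1.2 l_c t F_u ≤ 2.4 d t F_u; upper limit = 2.4 × 16 × 16 × 430 / 1000 = 264.2 kN.
Edge bolt: l_c = 40 − 18/2 = 31 mm → 1.2 × 31 × 16 × 430 / 1000 = 255.9 → r_n = 255.9 kN.
Interior bolts: l_c = 60 − 18 = 42 mm → 1.2 × 42 × 16 × 430 / 1000 = 346.8 → r_n = 264.2 kN.
R_n = 1 × 255.9 + 1 × 264.2 = 520.1 kN.
Design strength φR_n = 0.75 × 520.1 = 390 kN.

390 kN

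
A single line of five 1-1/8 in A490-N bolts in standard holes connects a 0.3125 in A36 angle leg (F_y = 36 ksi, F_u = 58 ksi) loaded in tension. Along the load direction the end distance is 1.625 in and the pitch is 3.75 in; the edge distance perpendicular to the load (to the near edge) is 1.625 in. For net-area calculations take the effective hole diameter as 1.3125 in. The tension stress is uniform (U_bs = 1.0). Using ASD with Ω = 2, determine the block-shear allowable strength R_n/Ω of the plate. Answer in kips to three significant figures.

Shear plane L_v = 1.625 + 4·3.75 = 16.62 in; A_gv = 16.62 × 0.3125 = 5.195 in².
A_nv = (16.62 − 4.5·1.3125) × 0.3125 = 3.35 in².
A_nt = (1.625 − 0.5·1.3125) × 0.3125 = 0.3027 in².
0.6 F_u A_nv = 116.6 kips; 0.6 F_y A_gv = 112.2 kips → shear yielding governs the shear term.
R_n = 112.2 + 1.0 × 58 × 0.3027 = 129.8 kips.
Allowable strength R_n/Ω = 129.8 / 2 = 64.9 kips.

64.9 kips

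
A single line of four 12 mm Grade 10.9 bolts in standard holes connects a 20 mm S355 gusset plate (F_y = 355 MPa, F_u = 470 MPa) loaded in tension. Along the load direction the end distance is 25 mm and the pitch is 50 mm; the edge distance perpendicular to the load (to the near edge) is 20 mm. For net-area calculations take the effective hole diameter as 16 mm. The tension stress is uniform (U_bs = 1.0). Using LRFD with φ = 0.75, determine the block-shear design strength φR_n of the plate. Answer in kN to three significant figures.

Shear plane L_v = 25 + 3·50 = 175 mm; A_gv = 175 × 20 = 3500 mm².
A_nv = (175 − 3.5·16) × 20 = 2380 mm².
A_nt = (20 − 0.5·16) × 20 = 240 mm².
0.6 F_u A_nv = 671.2 kN; 0.6 F_y A_gv = 745.5 kN → shear rupture governs the shear term.
R_n = 671.2 + 1.0 × 470 × 240 / 1000 = 784 kN.
Design strength φR_n = 0.75 × 784 = 588 kN.

588 kN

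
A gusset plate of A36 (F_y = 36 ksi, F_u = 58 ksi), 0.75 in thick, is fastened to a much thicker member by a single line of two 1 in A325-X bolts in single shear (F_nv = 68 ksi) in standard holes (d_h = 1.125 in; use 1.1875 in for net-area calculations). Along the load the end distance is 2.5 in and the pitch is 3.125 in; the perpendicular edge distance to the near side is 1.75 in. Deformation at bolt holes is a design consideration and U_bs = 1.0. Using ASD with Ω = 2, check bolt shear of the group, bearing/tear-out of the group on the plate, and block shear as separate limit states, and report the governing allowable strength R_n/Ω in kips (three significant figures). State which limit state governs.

Bolt shear: A_b = π·1²/4 = 0.7854 in²; R_n = 68 × 0.7854 × 2 × 1 = 106.8 kips → 106.8 / 2 = 53.4 kips.
Bearing: edge l_c = 1.938, r_n = 101.1 kips; interior l_c = 2, r_n = 104.4 kips; R_n = 101.1 + 1·104.4 = 205.5 kips → 103 kips.
Block shear: A_gv = 4.219, A_nv = 2.883, A_nt = 0.8672 in²; R_n = min(0.6F_uA_nv, 0.6F_yA_gv) + U_bs·F_u·A_nt = 141.4 kips → 70.7 kips.
Bolt shear governs: 53.4 kips.

53.4 kips (bolt shear governs)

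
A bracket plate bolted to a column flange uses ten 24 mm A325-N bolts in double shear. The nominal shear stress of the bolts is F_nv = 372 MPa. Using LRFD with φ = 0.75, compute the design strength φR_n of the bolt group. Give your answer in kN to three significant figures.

A_b = π × 24² / 4 = 452.4 mm².
R_n = F_nv · A_b · n · n_s = 372 × 452.4 × 10 × 2 / 1000 = 3366 kN.
Design strength φR_n = 0.75 × 3366 = 2520 kN.

2520 kN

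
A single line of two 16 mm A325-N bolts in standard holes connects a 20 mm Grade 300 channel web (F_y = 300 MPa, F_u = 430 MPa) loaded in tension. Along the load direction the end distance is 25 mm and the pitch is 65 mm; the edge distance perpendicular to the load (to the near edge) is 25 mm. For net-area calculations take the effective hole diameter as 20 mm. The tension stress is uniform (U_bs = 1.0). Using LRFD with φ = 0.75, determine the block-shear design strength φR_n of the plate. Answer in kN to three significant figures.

Shear plane L_v = 25 + 1·65 = 90 mm; A_gv = 90 × 20 = 1800 mm².
A_nv = (90 − 1.5·20) × 20 = 1200 mm².
A_nt = (25 − 0.5·20) × 20 = 300 mm².
0.6 F_u A_nv = 309.6 kN; 0.6 F_y A_gv = 324 kN → shear rupture governs the shear term.
R_n = 309.6 + 1.0 × 430 × 300 / 1000 = 438.6 kN.
Design strength φR_n = 0.75 × 438.6 = 329 kN.

329 kN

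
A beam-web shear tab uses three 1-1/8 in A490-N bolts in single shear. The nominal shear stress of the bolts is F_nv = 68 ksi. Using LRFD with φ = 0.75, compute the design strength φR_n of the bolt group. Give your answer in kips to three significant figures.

152 kips

A_b = π × 1.125² / 4 = 0.994 in².
R_n = F_nv · A_b · n · n_s = 68 × 0.994 × 3 × 1 = 202.8 kips.
Design strength φR_n = 0.75 × 202.8 = 152 kips.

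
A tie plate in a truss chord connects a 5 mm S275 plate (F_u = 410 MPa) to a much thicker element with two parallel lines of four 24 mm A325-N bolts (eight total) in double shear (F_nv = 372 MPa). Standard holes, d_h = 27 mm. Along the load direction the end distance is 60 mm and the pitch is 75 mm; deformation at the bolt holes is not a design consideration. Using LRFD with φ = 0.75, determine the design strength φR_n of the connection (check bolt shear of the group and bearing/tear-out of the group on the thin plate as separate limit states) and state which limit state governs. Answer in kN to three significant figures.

Bolt shear: A_b = π·24²/4 = 452.4 mm²; R_n = 372 × 452.4 × 8 × 2 / 1000 = 2693 kN → 0.75 × 2693 = 2020 kN.
Bearing (1.5 l_c t F_u ≤ 3.0 d t F_u): upper limit = 3.0·24·5·410 / 1000 = 147.6 kN.
  Edge l_c = 60 − 27/2 = 46.5 → r_n = 143 kN; interior l_c = 75 − 27 = 48 → r_n = 147.6 kN.
  R_n,bearing = 2·143 + 6·147.6 = 1172 kN → 0.75 × 1172 = 879 kN.
Bearing governs: 879 kN.

879 kN (bearing governs)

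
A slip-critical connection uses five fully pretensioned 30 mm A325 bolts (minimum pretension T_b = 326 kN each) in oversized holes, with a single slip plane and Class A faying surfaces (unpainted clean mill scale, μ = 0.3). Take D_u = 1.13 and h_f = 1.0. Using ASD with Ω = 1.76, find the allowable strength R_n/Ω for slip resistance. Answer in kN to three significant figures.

R_n = μ · D_u · h_f · T_b · n_s · n_b = 0.3 × 1.13 × 1.0 × 326 × 1 × 5 = 552.6 kN.
Allowable strength R_n/Ω = 552.6 / 1.76 = 314 kN.

314 kN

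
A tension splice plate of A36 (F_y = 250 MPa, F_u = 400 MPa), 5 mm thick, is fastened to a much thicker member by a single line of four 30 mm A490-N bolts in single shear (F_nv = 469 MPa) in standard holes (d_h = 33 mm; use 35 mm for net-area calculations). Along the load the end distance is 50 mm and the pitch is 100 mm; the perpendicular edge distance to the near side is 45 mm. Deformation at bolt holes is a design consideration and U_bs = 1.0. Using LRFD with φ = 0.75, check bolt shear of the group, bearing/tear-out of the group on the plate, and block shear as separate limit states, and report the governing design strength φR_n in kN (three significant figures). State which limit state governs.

Bolt shear: A_b = π·30²/4 = 706.9 mm²; R_n = 469 × 706.9 × 4 × 1 / 1000 = 1326 kN → 0.75 × 1326 = 995 kN.
Bearing: edge l_c = 33.5, r_n = 80.4 kN; interior l_c = 67, r_n = 144 kN; R_n = 80.4 + 3·144 = 512.4 kN → 384 kN.
Block shear: A_gv = 1750, A_nv = 1138, A_nt = 137.5 mm²; R_n = min(0.6F_uA_nv, 0.6F_yA_gv) + U_bs·F_u·A_nt = 317.5 kN → 238 kN.
Block shear governs: 238 kN.

238 kN (block shear governs)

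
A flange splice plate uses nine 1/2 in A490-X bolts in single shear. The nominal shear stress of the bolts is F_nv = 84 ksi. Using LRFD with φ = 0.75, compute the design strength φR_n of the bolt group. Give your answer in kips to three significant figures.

A_b = π × 0.5² / 4 = 0.1963 in².
R_n = F_nv · A_b · n · n_s = 84 × 0.1963 × 9 × 1 = 148.4 kips.
Design strength φR_n = 0.75 × 148.4 = 111 kips.

111 kips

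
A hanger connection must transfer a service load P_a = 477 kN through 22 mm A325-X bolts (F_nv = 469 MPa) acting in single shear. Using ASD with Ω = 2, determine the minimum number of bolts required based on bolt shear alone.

A_b = π·22²/4 = 380.1 mm².
Per-bolt allowable strength R_n/Ω = 469 × 380.1 × 1 / 1000 / 2 = 89.14 kN.
n ≥ 477 / 89.14 = 5.351 → use 6 bolts.

6 bolts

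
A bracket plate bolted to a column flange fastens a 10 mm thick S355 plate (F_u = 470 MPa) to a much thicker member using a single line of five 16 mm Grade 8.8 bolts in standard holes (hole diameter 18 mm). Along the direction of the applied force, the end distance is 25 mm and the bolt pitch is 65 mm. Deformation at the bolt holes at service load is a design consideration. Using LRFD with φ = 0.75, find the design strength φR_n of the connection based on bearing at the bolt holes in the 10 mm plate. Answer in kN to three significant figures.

Per bolt r_n = 1.2 l_c t F_u ≤ 2.4 d t F_u; upper limit = 2.4 × 16 × 10 × 470 / 1000 = 180.5 kN.
Edge bolt: l_c = 25 − 18/2 = 16 mm → 1.2 × 16 × 10 × 470 / 1000 = 90.24 → r_n = 90.24 kN.
Interior bolts: l_c = 65 − 18 = 47 mm → 1.2 × 47 × 10 × 470 / 1000 = 265.1 → r_n = 180.5 kN.
R_n = 1 × 90.24 + 4 × 180.5 = 812.2 kN.
Design strength φR_n = 0.75 × 812.2 = 609 kN.

609 kN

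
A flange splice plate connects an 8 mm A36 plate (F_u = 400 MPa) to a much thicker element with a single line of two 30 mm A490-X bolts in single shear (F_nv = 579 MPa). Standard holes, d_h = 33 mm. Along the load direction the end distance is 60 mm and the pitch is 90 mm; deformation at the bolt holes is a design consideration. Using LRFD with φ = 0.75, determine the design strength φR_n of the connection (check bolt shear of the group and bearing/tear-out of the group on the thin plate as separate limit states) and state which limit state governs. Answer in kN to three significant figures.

Bolt shear: A_b = π·30²/4 = 706.9 mm²; R_n = 579 × 706.9 × 2 × 1 / 1000 = 818.5 kN → 0.75 × 818.5 = 614 kN.
Bearing (1.2 l_c t F_u ≤ 2.4 d t F_u): upper limit = 2.4·30·8·400 / 1000 = 230.4 kN.
  Edge l_c = 60 − 33/2 = 43.5 → r_n = 167 kN; interior l_c = 90 − 33 = 57 → r_n = 218.9 kN.
  R_n,bearing = 1·167 + 1·218.9 = 385.9 kN → 0.75 × 385.9 = 289 kN.
Bearing governs: 289 kN.

289 kN (bearing governs)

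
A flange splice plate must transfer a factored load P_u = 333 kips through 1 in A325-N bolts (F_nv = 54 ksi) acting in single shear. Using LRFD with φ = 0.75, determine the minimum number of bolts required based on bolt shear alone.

A_b = π·1²/4 = 0.7854 in².
Per-bolt design strength φR_n = 0.75 × 54 × 0.7854 × 1 = 31.81 kips.
n ≥ 333 / 31.81 = 10.47 → use 11 bolts.

11 bolts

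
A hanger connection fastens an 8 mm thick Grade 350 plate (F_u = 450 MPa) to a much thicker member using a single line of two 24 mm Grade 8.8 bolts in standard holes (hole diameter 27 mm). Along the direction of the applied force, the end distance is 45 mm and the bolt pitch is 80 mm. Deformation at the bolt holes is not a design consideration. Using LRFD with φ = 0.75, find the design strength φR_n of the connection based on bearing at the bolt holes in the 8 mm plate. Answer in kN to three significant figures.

Per bolt r_n = 1.5 l_c t F_u ≤ 3.0 d t F_u; upper limit = 3.0 × 24 × 8 × 450 / 1000 = 259.2 kN.
Edge bolt: l_c = 45 − 27/2 = 31.5 mm → 1.5 × 31.5 × 8 × 450 / 1000 = 170.1 → r_n = 170.1 kN.
Interior bolts: l_c = 80 − 27 = 53 mm → 1.5 × 53 × 8 × 450 / 1000 = 286.2 → r_n = 259.2 kN.
R_n = 1 × 170.1 + 1 × 259.2 = 429.3 kN.
Design strength φR_n = 0.75 × 429.3 = 322 kN.

322 kN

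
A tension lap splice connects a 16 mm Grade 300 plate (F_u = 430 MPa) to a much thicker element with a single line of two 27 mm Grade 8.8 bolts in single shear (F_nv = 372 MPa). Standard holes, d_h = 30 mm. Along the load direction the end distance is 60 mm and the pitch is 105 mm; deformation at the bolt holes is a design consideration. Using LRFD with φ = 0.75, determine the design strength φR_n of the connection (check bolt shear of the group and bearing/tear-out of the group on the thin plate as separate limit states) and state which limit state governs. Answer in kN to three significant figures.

Bolt shear: A_b = π·27²/4 = 572.6 mm²; R_n = 372 × 572.6 × 2 × 1 / 1000 = 426 kN → 0.75 × 426 = 319 kN.
Bearing (1.2 l_c t F_u ≤ 2.4 d t F_u): upper limit = 2.4·27·16·430 / 1000 = 445.8 kN.
  Edge l_c = 60 − 30/2 = 45 → r_n = 371.5 kN; interior l_c = 105 − 30 = 75 → r_n = 445.8 kN.
  R_n,bearing = 1·371.5 + 1·445.8 = 817.3 kN → 0.75 × 817.3 = 613 kN.
Bolt shear governs: 319 kN.

319 kN (bolt shear governs)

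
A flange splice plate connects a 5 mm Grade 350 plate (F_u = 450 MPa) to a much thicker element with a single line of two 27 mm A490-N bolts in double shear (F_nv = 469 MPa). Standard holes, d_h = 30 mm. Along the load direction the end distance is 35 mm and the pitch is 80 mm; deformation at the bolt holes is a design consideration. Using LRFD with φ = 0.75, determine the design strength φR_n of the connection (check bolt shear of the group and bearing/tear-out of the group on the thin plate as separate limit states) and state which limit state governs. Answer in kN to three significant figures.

142 kN (bearing governs)

Bolt shear: A_b = π·27²/4 = 572.6 mm²; R_n = 469 × 572.6 × 2 × 2 / 1000 = 1074 kN → 0.75 × 1074 = 806 kN.
Bearing (1.2 l_c t F_u ≤ 2.4 d t F_u): upper limit = 2.4·27·5·450 / 1000 = 145.8 kN.
  Edge l_c = 35 − 30/2 = 20 → r_n = 54 kN; interior l_c = 80 − 30 = 50 → r_n = 135 kN.
  R_n,bearing = 1·54 + 1·135 = 189 kN → 0.75 × 189 = 142 kN.
Bearing governs: 142 kN.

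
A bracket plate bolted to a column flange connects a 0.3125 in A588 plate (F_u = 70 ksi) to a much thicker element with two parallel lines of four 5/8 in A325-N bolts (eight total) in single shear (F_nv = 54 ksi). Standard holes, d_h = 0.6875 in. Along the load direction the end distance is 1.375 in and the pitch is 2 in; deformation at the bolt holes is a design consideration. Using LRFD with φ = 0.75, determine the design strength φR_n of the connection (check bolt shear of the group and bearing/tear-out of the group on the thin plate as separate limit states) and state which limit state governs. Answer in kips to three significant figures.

99.4 kips (bolt shear governs)

Bolt shear: A_b = π·0.625²/4 = 0.3068 in²; R_n = 54 × 0.3068 × 8 × 1 = 132.5 kips → 0.75 × 132.5 = 99.4 kips.
Bearing (1.2 l_c t F_u ≤ 2.4 d t F_u): upper limit = 2.4·0.625·0.3125·70 = 32.81 kips.
  Edge l_c = 1.375 − 0.6875/2 = 1.031 → r_n = 27.07 kips; interior l_c = 2 − 0.6875 = 1.312 → r_n = 32.81 kips.
  R_n,bearing = 2·27.07 + 6·32.81 = 251 kips → 0.75 × 251 = 188 kips.
Bolt shear governs: 99.4 kips.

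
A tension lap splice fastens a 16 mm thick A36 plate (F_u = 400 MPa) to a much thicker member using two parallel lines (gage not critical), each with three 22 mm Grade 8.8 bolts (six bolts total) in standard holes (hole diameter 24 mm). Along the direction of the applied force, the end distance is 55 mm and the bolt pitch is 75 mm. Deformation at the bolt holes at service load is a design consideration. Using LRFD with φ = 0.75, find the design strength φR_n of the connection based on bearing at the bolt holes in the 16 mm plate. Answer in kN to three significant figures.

1510 kN

Per bolt r_n = 1.2 l_c t F_u ≤ 2.4 d t F_u; upper limit = 2.4 × 22 × 16 × 400 / 1000 = 337.9 kN.
Edge bolt: l_c = 55 − 24/2 = 43 mm → 1.2 × 43 × 16 × 400 / 1000 = 330.2 → r_n = 330.2 kN.
Interior bolts: l_c = 75 − 24 = 51 mm → 1.2 × 51 × 16 × 400 / 1000 = 391.7 → r_n = 337.9 kN.
R_n = 2 × 330.2 + 4 × 337.9 = 2012 kN.
Design strength φR_n = 0.75 × 2012 = 1510 kN.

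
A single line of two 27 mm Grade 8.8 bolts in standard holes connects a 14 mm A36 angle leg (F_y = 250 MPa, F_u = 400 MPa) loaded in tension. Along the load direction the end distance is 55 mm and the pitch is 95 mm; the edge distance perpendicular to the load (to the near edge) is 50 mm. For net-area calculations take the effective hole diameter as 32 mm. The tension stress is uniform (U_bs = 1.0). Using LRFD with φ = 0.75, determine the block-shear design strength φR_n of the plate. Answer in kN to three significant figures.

Shear plane L_v = 55 + 1·95 = 150 mm; A_gv = 150 × 14 = 2100 mm².
A_nv = (150 − 1.5·32) × 14 = 1428 mm².
A_nt = (50 − 0.5·32) × 14 = 476 mm².
0.6 F_u A_nv = 342.7 kN; 0.6 F_y A_gv = 315 kN → shear yielding governs the shear term.
R_n = 315 + 1.0 × 400 × 476 / 1000 = 505.4 kN.
Design strength φR_n = 0.75 × 505.4 = 379 kN.

379 kN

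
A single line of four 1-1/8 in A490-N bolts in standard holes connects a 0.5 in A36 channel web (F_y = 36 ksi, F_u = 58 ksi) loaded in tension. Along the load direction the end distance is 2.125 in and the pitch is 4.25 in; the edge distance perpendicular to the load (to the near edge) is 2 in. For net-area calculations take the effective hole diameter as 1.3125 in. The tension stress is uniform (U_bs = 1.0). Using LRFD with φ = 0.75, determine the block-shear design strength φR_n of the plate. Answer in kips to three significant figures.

Shear plane L_v = 2.125 + 3·4.25 = 14.88 in; A_gv = 14.88 × 0.5 = 7.438 in².
A_nv = (14.88 − 3.5·1.3125) × 0.5 = 5.141 in².
A_nt = (2 − 0.5·1.3125) × 0.5 = 0.6719 in².
0.6 F_u A_nv = 178.9 kips; 0.6 F_y A_gv = 160.6 kips → shear yielding governs the shear term.
R_n = 160.6 + 1.0 × 58 × 0.6719 = 199.6 kips.
Design strength φR_n = 0.75 × 199.6 = 150 kips.

150 kips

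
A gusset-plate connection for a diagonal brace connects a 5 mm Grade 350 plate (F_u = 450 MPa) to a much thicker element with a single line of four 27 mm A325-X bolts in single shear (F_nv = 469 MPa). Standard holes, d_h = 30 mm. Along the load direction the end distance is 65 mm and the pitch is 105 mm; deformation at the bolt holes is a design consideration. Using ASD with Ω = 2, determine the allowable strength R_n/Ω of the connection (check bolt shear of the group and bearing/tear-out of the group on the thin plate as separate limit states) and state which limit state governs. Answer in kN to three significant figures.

286 kN (bearing governs)

Bolt shear: A_b = π·27²/4 = 572.6 mm²; R_n = 469 × 572.6 × 4 × 1 / 1000 = 1074 kN → 1074 / 2 = 537 kN.
Bearing (1.2 l_c t F_u ≤ 2.4 d t F_u): upper limit = 2.4·27·5·450 / 1000 = 145.8 kN.
  Edge l_c = 65 − 30/2 = 50 → r_n = 135 kN; interior l_c = 105 − 30 = 75 → r_n = 145.8 kN.
  R_n,bearing = 1·135 + 3·145.8 = 572.4 kN → 572.4 / 2 = 286 kN.
Bearing governs: 286 kN.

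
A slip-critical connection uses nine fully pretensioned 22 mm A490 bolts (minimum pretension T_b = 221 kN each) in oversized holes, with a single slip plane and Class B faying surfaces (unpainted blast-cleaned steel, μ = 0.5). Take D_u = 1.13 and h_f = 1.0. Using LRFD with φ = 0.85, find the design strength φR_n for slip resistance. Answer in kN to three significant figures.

955 kN

R_n = μ · D_u · h_f · T_b · n_s · n_b = 0.5 × 1.13 × 1.0 × 221 × 1 × 9 = 1124 kN.
Design strength φR_n = 0.85 × 1124 = 955 kN.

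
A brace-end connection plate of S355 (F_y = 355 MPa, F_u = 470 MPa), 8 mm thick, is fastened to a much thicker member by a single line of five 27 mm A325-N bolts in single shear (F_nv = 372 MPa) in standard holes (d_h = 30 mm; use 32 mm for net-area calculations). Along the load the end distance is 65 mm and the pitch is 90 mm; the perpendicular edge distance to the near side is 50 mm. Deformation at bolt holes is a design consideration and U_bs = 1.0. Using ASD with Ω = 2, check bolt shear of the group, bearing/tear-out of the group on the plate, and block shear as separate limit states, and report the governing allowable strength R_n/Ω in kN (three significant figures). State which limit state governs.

381 kN (block shear governs)

Bolt shear: A_b = π·27²/4 = 572.6 mm²; R_n = 372 × 572.6 × 5 × 1 / 1000 = 1065 kN → 1065 / 2 = 532 kN.
Bearing: edge l_c = 50, r_n = 225.6 kN; interior l_c = 60, r_n = 243.6 kN; R_n = 225.6 + 4·243.6 = 1200 kN → 600 kN.
Block shear: A_gv = 3400, A_nv = 2248, A_nt = 272 mm²; R_n = min(0.6F_uA_nv, 0.6F_yA_gv) + U_bs·F_u·A_nt = 761.8 kN → 381 kN.
Block shear governs: 381 kN.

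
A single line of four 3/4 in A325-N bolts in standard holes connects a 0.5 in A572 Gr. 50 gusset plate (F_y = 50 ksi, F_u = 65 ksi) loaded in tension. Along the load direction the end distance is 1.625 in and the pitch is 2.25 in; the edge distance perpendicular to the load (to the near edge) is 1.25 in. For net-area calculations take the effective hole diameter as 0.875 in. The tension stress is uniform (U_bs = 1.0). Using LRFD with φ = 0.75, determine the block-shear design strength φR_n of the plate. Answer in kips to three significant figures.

Shear plane L_v = 1.625 + 3·2.25 = 8.375 in; A_gv = 8.375 × 0.5 = 4.188 in².
A_nv = (8.375 − 3.5·0.875) × 0.5 = 2.656 in².
A_nt = (1.25 − 0.5·0.875) × 0.5 = 0.4062 in².
0.6 F_u A_nv = 103.6 kips; 0.6 F_y A_gv = 125.6 kips → shear rupture governs the shear term.
R_n = 103.6 + 1.0 × 65 × 0.4062 = 130 kips.
Design strength φR_n = 0.75 × 130 = 97.5 kips.

97.5 kips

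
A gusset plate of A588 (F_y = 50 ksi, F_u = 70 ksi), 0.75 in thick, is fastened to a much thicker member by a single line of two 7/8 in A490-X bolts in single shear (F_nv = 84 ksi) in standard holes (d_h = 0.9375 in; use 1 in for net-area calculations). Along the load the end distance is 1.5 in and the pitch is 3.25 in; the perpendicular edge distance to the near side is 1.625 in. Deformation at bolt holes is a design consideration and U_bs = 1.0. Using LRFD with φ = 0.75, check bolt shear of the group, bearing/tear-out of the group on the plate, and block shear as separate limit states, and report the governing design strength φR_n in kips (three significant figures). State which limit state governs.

Bolt shear: A_b = π·0.875²/4 = 0.6013 in²; R_n = 84 × 0.6013 × 2 × 1 = 101 kips → 0.75 × 101 = 75.8 kips.
Bearing: edge l_c = 1.031, r_n = 64.97 kips; interior l_c = 2.312, r_n = 110.3 kips; R_n = 64.97 + 1·110.3 = 175.2 kips → 131 kips.
Block shear: A_gv = 3.562, A_nv = 2.438, A_nt = 0.8438 in²; R_n = min(0.6F_uA_nv, 0.6F_yA_gv) + U_bs·F_u·A_nt = 161.4 kips → 121 kips.
Bolt shear governs: 75.8 kips.

75.8 kips (bolt shear governs)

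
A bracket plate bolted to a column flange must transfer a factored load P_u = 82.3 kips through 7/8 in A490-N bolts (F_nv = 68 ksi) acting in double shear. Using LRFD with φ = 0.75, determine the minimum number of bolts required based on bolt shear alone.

2 bolts

A_b = π·0.875²/4 = 0.6013 in².
Per-bolt design strength φR_n = 0.75 × 68 × 0.6013 × 2 = 61.33 kips.
n ≥ 82.3 / 61.33 = 1.342 → use 2 bolts.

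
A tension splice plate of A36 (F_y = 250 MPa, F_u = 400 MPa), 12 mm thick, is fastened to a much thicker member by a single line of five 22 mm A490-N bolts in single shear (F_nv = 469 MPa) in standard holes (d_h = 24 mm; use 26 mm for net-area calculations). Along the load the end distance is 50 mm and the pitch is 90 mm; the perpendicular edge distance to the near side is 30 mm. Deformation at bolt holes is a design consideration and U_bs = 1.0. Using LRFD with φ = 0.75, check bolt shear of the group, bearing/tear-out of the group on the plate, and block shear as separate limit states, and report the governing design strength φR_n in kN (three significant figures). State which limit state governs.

Bolt shear: A_b = π·22²/4 = 380.1 mm²; R_n = 469 × 380.1 × 5 × 1 / 1000 = 891.4 kN → 0.75 × 891.4 = 669 kN.
Bearing: edge l_c = 38, r_n = 218.9 kN; interior l_c = 66, r_n = 253.4 kN; R_n = 218.9 + 4·253.4 = 1233 kN → 924 kN.
Block shear: A_gv = 4920, A_nv = 3516, A_nt = 204 mm²; R_n = min(0.6F_uA_nv, 0.6F_yA_gv) + U_bs·F_u·A_nt = 819.6 kN → 615 kN.
Block shear governs: 615 kN.

615 kN (block shear governs)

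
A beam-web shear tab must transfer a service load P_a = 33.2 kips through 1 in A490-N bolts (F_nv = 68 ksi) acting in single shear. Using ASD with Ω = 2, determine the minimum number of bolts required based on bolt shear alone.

A_b = π·1²/4 = 0.7854 in².
Per-bolt allowable strength R_n/Ω = 68 × 0.7854 × 1 / 2 = 26.7 kips.
n ≥ 33.2 / 26.7 = 1.243 → use 2 bolts.

2 bolts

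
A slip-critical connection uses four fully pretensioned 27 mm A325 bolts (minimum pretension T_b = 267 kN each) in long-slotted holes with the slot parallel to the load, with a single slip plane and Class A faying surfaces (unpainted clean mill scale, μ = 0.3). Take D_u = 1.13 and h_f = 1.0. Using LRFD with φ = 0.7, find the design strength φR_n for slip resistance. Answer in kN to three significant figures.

R_n = μ · D_u · h_f · T_b · n_s · n_b = 0.3 × 1.13 × 1.0 × 267 × 1 × 4 = 362.1 kN.
Design strength φR_n = 0.7 × 362.1 = 253 kN.

253 kN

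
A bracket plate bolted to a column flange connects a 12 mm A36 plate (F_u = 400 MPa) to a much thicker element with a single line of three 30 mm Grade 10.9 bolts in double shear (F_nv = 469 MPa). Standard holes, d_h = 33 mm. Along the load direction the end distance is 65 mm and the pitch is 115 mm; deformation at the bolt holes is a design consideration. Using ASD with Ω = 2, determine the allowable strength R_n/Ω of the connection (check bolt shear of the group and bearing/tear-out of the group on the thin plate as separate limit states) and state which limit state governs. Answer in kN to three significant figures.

485 kN (bearing governs)

Bolt shear: A_b = π·30²/4 = 706.9 mm²; R_n = 469 × 706.9 × 3 × 2 / 1000 = 1989 kN → 1989 / 2 = 995 kN.
Bearing (1.2 l_c t F_u ≤ 2.4 d t F_u): upper limit = 2.4·30·12·400 / 1000 = 345.6 kN.
  Edge l_c = 65 − 33/2 = 48.5 → r_n = 279.4 kN; interior l_c = 115 − 33 = 82 → r_n = 345.6 kN.
  R_n,bearing = 1·279.4 + 2·345.6 = 970.6 kN → 970.6 / 2 = 485 kN.
Bearing governs: 485 kN.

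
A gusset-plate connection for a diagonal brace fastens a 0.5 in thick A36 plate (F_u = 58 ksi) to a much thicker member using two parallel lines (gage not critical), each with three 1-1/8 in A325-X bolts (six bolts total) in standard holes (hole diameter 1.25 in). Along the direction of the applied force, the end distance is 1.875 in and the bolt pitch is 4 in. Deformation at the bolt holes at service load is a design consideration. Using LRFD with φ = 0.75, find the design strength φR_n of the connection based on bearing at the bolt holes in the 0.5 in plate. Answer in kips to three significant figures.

Per bolt r_n = 1.2 l_c t F_u ≤ 2.4 d t F_u; upper limit = 2.4 × 1.125 × 0.5 × 58 = 78.3 kips.
Edge bolt: l_c = 1.875 − 1.25/2 = 1.25 in → 1.2 × 1.25 × 0.5 × 58 = 43.5 → r_n = 43.5 kips.
Interior bolts: l_c = 4 − 1.25 = 2.75 in → 1.2 × 2.75 × 0.5 × 58 = 95.7 → r_n = 78.3 kips.
R_n = 2 × 43.5 + 4 × 78.3 = 400.2 kips.
Design strength φR_n = 0.75 × 400.2 = 300 kips.

300 kips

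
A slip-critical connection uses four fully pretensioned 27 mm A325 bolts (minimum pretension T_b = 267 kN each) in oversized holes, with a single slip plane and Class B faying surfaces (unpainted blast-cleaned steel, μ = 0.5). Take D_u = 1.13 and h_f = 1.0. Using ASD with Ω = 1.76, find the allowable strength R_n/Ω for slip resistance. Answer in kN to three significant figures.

R_n = μ · D_u · h_f · T_b · n_s · n_b = 0.5 × 1.13 × 1.0 × 267 × 1 × 4 = 603.4 kN.
Allowable strength R_n/Ω = 603.4 / 1.76 = 343 kN.

343 kN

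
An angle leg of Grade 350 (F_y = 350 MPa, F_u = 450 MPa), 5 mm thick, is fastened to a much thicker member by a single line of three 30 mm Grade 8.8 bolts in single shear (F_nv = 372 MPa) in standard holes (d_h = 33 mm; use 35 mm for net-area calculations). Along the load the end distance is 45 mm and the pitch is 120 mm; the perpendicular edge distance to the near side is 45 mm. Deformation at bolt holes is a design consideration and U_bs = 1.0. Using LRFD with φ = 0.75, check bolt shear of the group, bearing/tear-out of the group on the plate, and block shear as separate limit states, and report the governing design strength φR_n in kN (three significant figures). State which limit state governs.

246 kN (block shear governs)

Bolt shear: A_b = π·30²/4 = 706.9 mm²; R_n = 372 × 706.9 × 3 × 1 / 1000 = 788.9 kN → 0.75 × 788.9 = 592 kN.
Bearing: edge l_c = 28.5, r_n = 76.95 kN; interior l_c = 87, r_n = 162 kN; R_n = 76.95 + 2·162 = 400.9 kN → 301 kN.
Block shear: A_gv = 1425, A_nv = 987.5, A_nt = 137.5 mm²; R_n = min(0.6F_uA_nv, 0.6F_yA_gv) + U_bs·F_u·A_nt = 328.5 kN → 246 kN.
Block shear governs: 246 kN.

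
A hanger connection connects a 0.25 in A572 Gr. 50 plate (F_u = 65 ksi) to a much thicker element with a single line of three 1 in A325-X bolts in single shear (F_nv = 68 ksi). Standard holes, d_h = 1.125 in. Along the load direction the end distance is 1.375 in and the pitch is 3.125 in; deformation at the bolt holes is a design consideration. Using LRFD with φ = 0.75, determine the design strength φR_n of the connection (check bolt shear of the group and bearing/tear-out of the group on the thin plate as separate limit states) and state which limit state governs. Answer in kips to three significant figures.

Bolt shear: A_b = π·1²/4 = 0.7854 in²; R_n = 68 × 0.7854 × 3 × 1 = 160.2 kips → 0.75 × 160.2 = 120 kips.
Bearing (1.2 l_c t F_u ≤ 2.4 d t F_u): upper limit = 2.4·1·0.25·65 = 39 kips.
  Edge l_c = 1.375 − 1.125/2 = 0.8125 → r_n = 15.84 kips; interior l_c = 3.125 − 1.125 = 2 → r_n = 39 kips.
  R_n,bearing = 1·15.84 + 2·39 = 93.84 kips → 0.75 × 93.84 = 70.4 kips.
Bearing governs: 70.4 kips.

70.4 kips (bearing governs)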